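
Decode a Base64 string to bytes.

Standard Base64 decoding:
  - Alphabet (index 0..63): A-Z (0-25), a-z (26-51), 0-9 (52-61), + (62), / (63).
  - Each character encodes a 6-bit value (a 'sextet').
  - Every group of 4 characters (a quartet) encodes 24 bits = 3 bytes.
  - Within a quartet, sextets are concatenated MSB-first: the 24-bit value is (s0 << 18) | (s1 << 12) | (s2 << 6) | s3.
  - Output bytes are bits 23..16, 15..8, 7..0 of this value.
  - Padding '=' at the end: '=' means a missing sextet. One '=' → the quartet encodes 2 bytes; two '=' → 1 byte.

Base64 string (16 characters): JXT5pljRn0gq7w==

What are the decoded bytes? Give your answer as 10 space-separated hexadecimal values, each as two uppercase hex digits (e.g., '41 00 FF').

After char 0 ('J'=9): chars_in_quartet=1 acc=0x9 bytes_emitted=0
After char 1 ('X'=23): chars_in_quartet=2 acc=0x257 bytes_emitted=0
After char 2 ('T'=19): chars_in_quartet=3 acc=0x95D3 bytes_emitted=0
After char 3 ('5'=57): chars_in_quartet=4 acc=0x2574F9 -> emit 25 74 F9, reset; bytes_emitted=3
After char 4 ('p'=41): chars_in_quartet=1 acc=0x29 bytes_emitted=3
After char 5 ('l'=37): chars_in_quartet=2 acc=0xA65 bytes_emitted=3
After char 6 ('j'=35): chars_in_quartet=3 acc=0x29963 bytes_emitted=3
After char 7 ('R'=17): chars_in_quartet=4 acc=0xA658D1 -> emit A6 58 D1, reset; bytes_emitted=6
After char 8 ('n'=39): chars_in_quartet=1 acc=0x27 bytes_emitted=6
After char 9 ('0'=52): chars_in_quartet=2 acc=0x9F4 bytes_emitted=6
After char 10 ('g'=32): chars_in_quartet=3 acc=0x27D20 bytes_emitted=6
After char 11 ('q'=42): chars_in_quartet=4 acc=0x9F482A -> emit 9F 48 2A, reset; bytes_emitted=9
After char 12 ('7'=59): chars_in_quartet=1 acc=0x3B bytes_emitted=9
After char 13 ('w'=48): chars_in_quartet=2 acc=0xEF0 bytes_emitted=9
Padding '==': partial quartet acc=0xEF0 -> emit EF; bytes_emitted=10

Answer: 25 74 F9 A6 58 D1 9F 48 2A EF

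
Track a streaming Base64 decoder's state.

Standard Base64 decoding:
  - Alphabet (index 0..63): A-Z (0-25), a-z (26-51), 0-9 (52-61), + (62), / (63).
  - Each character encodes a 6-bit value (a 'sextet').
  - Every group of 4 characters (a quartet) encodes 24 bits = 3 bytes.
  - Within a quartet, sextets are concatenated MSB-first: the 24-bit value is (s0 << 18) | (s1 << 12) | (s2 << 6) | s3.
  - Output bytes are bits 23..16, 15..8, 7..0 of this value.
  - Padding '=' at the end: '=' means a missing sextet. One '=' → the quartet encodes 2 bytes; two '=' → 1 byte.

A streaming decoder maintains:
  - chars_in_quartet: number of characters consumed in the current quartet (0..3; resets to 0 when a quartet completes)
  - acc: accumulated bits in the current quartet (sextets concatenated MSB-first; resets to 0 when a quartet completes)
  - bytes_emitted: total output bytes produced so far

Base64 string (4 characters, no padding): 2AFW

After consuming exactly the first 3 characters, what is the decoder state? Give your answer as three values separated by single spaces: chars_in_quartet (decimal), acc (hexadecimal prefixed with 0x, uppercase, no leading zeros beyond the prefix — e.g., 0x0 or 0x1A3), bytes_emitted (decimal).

Answer: 3 0x36005 0

Derivation:
After char 0 ('2'=54): chars_in_quartet=1 acc=0x36 bytes_emitted=0
After char 1 ('A'=0): chars_in_quartet=2 acc=0xD80 bytes_emitted=0
After char 2 ('F'=5): chars_in_quartet=3 acc=0x36005 bytes_emitted=0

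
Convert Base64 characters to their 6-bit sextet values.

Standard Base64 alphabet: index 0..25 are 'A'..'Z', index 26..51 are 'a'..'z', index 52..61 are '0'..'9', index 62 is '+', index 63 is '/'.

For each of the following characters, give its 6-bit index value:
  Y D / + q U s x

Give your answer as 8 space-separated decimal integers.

'Y': A..Z range, ord('Y') − ord('A') = 24
'D': A..Z range, ord('D') − ord('A') = 3
'/': index 63
'+': index 62
'q': a..z range, 26 + ord('q') − ord('a') = 42
'U': A..Z range, ord('U') − ord('A') = 20
's': a..z range, 26 + ord('s') − ord('a') = 44
'x': a..z range, 26 + ord('x') − ord('a') = 49

Answer: 24 3 63 62 42 20 44 49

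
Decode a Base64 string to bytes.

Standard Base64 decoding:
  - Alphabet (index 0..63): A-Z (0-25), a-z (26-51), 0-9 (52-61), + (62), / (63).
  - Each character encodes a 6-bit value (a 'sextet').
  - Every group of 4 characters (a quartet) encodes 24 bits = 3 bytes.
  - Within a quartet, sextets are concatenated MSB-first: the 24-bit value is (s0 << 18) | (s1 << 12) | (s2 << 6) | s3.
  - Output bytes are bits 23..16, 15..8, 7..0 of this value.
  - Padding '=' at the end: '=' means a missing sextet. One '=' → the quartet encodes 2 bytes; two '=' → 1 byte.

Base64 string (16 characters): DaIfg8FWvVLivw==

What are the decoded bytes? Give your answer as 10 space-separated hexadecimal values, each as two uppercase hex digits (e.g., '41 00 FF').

Answer: 0D A2 1F 83 C1 56 BD 52 E2 BF

Derivation:
After char 0 ('D'=3): chars_in_quartet=1 acc=0x3 bytes_emitted=0
After char 1 ('a'=26): chars_in_quartet=2 acc=0xDA bytes_emitted=0
After char 2 ('I'=8): chars_in_quartet=3 acc=0x3688 bytes_emitted=0
After char 3 ('f'=31): chars_in_quartet=4 acc=0xDA21F -> emit 0D A2 1F, reset; bytes_emitted=3
After char 4 ('g'=32): chars_in_quartet=1 acc=0x20 bytes_emitted=3
After char 5 ('8'=60): chars_in_quartet=2 acc=0x83C bytes_emitted=3
After char 6 ('F'=5): chars_in_quartet=3 acc=0x20F05 bytes_emitted=3
After char 7 ('W'=22): chars_in_quartet=4 acc=0x83C156 -> emit 83 C1 56, reset; bytes_emitted=6
After char 8 ('v'=47): chars_in_quartet=1 acc=0x2F bytes_emitted=6
After char 9 ('V'=21): chars_in_quartet=2 acc=0xBD5 bytes_emitted=6
After char 10 ('L'=11): chars_in_quartet=3 acc=0x2F54B bytes_emitted=6
After char 11 ('i'=34): chars_in_quartet=4 acc=0xBD52E2 -> emit BD 52 E2, reset; bytes_emitted=9
After char 12 ('v'=47): chars_in_quartet=1 acc=0x2F bytes_emitted=9
After char 13 ('w'=48): chars_in_quartet=2 acc=0xBF0 bytes_emitted=9
Padding '==': partial quartet acc=0xBF0 -> emit BF; bytes_emitted=10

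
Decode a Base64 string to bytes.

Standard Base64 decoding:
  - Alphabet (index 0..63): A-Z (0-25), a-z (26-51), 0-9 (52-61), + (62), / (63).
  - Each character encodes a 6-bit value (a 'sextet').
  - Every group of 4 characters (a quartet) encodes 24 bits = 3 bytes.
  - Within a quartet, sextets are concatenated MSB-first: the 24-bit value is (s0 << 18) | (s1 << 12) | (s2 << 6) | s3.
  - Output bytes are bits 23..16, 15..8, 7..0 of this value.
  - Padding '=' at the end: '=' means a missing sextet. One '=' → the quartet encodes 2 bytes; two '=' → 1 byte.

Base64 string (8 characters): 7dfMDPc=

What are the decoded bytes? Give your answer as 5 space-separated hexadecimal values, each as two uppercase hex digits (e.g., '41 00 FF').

After char 0 ('7'=59): chars_in_quartet=1 acc=0x3B bytes_emitted=0
After char 1 ('d'=29): chars_in_quartet=2 acc=0xEDD bytes_emitted=0
After char 2 ('f'=31): chars_in_quartet=3 acc=0x3B75F bytes_emitted=0
After char 3 ('M'=12): chars_in_quartet=4 acc=0xEDD7CC -> emit ED D7 CC, reset; bytes_emitted=3
After char 4 ('D'=3): chars_in_quartet=1 acc=0x3 bytes_emitted=3
After char 5 ('P'=15): chars_in_quartet=2 acc=0xCF bytes_emitted=3
After char 6 ('c'=28): chars_in_quartet=3 acc=0x33DC bytes_emitted=3
Padding '=': partial quartet acc=0x33DC -> emit 0C F7; bytes_emitted=5

Answer: ED D7 CC 0C F7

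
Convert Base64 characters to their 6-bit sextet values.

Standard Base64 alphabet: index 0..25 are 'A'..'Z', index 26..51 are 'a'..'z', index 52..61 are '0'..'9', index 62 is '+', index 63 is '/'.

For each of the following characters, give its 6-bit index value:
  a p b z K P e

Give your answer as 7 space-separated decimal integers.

'a': a..z range, 26 + ord('a') − ord('a') = 26
'p': a..z range, 26 + ord('p') − ord('a') = 41
'b': a..z range, 26 + ord('b') − ord('a') = 27
'z': a..z range, 26 + ord('z') − ord('a') = 51
'K': A..Z range, ord('K') − ord('A') = 10
'P': A..Z range, ord('P') − ord('A') = 15
'e': a..z range, 26 + ord('e') − ord('a') = 30

Answer: 26 41 27 51 10 15 30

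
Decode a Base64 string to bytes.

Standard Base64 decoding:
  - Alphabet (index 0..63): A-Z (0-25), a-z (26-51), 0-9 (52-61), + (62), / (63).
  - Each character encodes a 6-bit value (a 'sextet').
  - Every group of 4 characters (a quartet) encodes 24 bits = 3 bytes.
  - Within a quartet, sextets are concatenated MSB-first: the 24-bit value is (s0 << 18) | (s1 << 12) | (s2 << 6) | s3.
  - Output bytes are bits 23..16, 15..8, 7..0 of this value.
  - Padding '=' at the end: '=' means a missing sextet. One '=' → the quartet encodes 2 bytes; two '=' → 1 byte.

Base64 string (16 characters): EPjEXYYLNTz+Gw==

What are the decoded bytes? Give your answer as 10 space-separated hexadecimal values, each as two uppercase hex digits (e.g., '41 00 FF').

Answer: 10 F8 C4 5D 86 0B 35 3C FE 1B

Derivation:
After char 0 ('E'=4): chars_in_quartet=1 acc=0x4 bytes_emitted=0
After char 1 ('P'=15): chars_in_quartet=2 acc=0x10F bytes_emitted=0
After char 2 ('j'=35): chars_in_quartet=3 acc=0x43E3 bytes_emitted=0
After char 3 ('E'=4): chars_in_quartet=4 acc=0x10F8C4 -> emit 10 F8 C4, reset; bytes_emitted=3
After char 4 ('X'=23): chars_in_quartet=1 acc=0x17 bytes_emitted=3
After char 5 ('Y'=24): chars_in_quartet=2 acc=0x5D8 bytes_emitted=3
After char 6 ('Y'=24): chars_in_quartet=3 acc=0x17618 bytes_emitted=3
After char 7 ('L'=11): chars_in_quartet=4 acc=0x5D860B -> emit 5D 86 0B, reset; bytes_emitted=6
After char 8 ('N'=13): chars_in_quartet=1 acc=0xD bytes_emitted=6
After char 9 ('T'=19): chars_in_quartet=2 acc=0x353 bytes_emitted=6
After char 10 ('z'=51): chars_in_quartet=3 acc=0xD4F3 bytes_emitted=6
After char 11 ('+'=62): chars_in_quartet=4 acc=0x353CFE -> emit 35 3C FE, reset; bytes_emitted=9
After char 12 ('G'=6): chars_in_quartet=1 acc=0x6 bytes_emitted=9
After char 13 ('w'=48): chars_in_quartet=2 acc=0x1B0 bytes_emitted=9
Padding '==': partial quartet acc=0x1B0 -> emit 1B; bytes_emitted=10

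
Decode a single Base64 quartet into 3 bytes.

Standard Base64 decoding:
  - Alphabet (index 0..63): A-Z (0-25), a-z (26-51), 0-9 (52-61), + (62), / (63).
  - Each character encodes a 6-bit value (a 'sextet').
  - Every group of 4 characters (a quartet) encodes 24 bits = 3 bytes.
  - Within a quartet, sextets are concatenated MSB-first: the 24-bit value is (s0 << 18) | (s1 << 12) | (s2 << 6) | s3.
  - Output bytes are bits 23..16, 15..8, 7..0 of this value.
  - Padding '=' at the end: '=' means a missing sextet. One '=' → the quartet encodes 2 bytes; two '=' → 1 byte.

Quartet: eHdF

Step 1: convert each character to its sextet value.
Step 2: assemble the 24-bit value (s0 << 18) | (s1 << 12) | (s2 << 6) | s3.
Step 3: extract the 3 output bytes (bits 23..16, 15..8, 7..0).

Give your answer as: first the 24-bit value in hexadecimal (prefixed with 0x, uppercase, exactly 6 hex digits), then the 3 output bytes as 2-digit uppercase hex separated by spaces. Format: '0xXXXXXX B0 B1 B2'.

Sextets: e=30, H=7, d=29, F=5
24-bit: (30<<18) | (7<<12) | (29<<6) | 5
      = 0x780000 | 0x007000 | 0x000740 | 0x000005
      = 0x787745
Bytes: (v>>16)&0xFF=78, (v>>8)&0xFF=77, v&0xFF=45

Answer: 0x787745 78 77 45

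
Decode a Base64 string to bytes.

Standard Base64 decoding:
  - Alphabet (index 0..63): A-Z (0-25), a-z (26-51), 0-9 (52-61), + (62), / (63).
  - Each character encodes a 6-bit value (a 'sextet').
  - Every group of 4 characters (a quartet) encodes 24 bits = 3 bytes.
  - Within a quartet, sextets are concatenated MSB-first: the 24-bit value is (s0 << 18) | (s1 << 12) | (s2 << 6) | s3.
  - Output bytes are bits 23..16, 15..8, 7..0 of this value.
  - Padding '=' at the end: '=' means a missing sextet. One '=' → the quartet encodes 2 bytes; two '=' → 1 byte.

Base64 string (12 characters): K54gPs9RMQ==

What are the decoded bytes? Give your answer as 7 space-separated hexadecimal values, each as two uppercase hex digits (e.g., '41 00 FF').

Answer: 2B 9E 20 3E CF 51 31

Derivation:
After char 0 ('K'=10): chars_in_quartet=1 acc=0xA bytes_emitted=0
After char 1 ('5'=57): chars_in_quartet=2 acc=0x2B9 bytes_emitted=0
After char 2 ('4'=56): chars_in_quartet=3 acc=0xAE78 bytes_emitted=0
After char 3 ('g'=32): chars_in_quartet=4 acc=0x2B9E20 -> emit 2B 9E 20, reset; bytes_emitted=3
After char 4 ('P'=15): chars_in_quartet=1 acc=0xF bytes_emitted=3
After char 5 ('s'=44): chars_in_quartet=2 acc=0x3EC bytes_emitted=3
After char 6 ('9'=61): chars_in_quartet=3 acc=0xFB3D bytes_emitted=3
After char 7 ('R'=17): chars_in_quartet=4 acc=0x3ECF51 -> emit 3E CF 51, reset; bytes_emitted=6
After char 8 ('M'=12): chars_in_quartet=1 acc=0xC bytes_emitted=6
After char 9 ('Q'=16): chars_in_quartet=2 acc=0x310 bytes_emitted=6
Padding '==': partial quartet acc=0x310 -> emit 31; bytes_emitted=7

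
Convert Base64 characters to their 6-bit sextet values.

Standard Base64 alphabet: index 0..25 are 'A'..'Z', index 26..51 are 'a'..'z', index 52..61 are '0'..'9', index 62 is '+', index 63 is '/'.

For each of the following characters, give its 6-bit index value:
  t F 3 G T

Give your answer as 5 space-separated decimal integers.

Answer: 45 5 55 6 19

Derivation:
't': a..z range, 26 + ord('t') − ord('a') = 45
'F': A..Z range, ord('F') − ord('A') = 5
'3': 0..9 range, 52 + ord('3') − ord('0') = 55
'G': A..Z range, ord('G') − ord('A') = 6
'T': A..Z range, ord('T') − ord('A') = 19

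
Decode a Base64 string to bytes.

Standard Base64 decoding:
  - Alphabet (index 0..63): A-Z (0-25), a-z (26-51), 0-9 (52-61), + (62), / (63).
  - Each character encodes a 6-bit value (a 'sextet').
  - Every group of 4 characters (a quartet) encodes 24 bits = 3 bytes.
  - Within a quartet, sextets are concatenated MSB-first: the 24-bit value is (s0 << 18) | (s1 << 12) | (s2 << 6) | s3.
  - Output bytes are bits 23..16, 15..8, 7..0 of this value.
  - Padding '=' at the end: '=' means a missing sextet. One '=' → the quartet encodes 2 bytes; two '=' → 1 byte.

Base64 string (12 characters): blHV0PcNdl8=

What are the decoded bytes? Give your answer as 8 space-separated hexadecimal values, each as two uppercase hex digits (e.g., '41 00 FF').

After char 0 ('b'=27): chars_in_quartet=1 acc=0x1B bytes_emitted=0
After char 1 ('l'=37): chars_in_quartet=2 acc=0x6E5 bytes_emitted=0
After char 2 ('H'=7): chars_in_quartet=3 acc=0x1B947 bytes_emitted=0
After char 3 ('V'=21): chars_in_quartet=4 acc=0x6E51D5 -> emit 6E 51 D5, reset; bytes_emitted=3
After char 4 ('0'=52): chars_in_quartet=1 acc=0x34 bytes_emitted=3
After char 5 ('P'=15): chars_in_quartet=2 acc=0xD0F bytes_emitted=3
After char 6 ('c'=28): chars_in_quartet=3 acc=0x343DC bytes_emitted=3
After char 7 ('N'=13): chars_in_quartet=4 acc=0xD0F70D -> emit D0 F7 0D, reset; bytes_emitted=6
After char 8 ('d'=29): chars_in_quartet=1 acc=0x1D bytes_emitted=6
After char 9 ('l'=37): chars_in_quartet=2 acc=0x765 bytes_emitted=6
After char 10 ('8'=60): chars_in_quartet=3 acc=0x1D97C bytes_emitted=6
Padding '=': partial quartet acc=0x1D97C -> emit 76 5F; bytes_emitted=8

Answer: 6E 51 D5 D0 F7 0D 76 5F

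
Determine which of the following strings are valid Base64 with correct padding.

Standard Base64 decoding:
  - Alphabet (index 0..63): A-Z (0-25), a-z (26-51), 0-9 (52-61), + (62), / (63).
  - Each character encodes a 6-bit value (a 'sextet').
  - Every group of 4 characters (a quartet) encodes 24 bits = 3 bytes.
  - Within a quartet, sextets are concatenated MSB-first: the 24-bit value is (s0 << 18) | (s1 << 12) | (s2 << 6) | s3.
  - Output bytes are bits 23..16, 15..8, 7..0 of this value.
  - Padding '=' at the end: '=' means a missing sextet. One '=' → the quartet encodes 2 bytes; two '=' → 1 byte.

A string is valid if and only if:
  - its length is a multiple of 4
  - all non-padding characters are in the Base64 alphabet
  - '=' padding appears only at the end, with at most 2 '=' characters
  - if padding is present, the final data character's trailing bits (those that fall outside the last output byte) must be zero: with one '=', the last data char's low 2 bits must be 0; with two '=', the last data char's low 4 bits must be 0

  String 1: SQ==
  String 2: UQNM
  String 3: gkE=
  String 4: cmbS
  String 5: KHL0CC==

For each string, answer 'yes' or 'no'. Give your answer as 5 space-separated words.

String 1: 'SQ==' → valid
String 2: 'UQNM' → valid
String 3: 'gkE=' → valid
String 4: 'cmbS' → valid
String 5: 'KHL0CC==' → invalid (bad trailing bits)

Answer: yes yes yes yes no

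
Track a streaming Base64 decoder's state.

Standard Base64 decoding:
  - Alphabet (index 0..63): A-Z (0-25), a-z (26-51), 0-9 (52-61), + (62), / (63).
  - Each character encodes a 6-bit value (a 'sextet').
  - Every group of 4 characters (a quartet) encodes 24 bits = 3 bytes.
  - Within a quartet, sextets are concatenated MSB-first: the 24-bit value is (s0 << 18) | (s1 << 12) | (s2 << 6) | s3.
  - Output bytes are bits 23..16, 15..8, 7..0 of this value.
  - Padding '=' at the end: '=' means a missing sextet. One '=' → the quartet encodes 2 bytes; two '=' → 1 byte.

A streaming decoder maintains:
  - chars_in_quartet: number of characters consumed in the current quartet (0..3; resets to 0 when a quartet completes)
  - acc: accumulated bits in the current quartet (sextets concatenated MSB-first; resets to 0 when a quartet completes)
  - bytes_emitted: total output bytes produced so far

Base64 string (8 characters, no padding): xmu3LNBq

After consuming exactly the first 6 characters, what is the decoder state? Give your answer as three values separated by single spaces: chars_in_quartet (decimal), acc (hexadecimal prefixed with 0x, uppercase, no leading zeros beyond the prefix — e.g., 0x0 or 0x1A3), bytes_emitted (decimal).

Answer: 2 0x2CD 3

Derivation:
After char 0 ('x'=49): chars_in_quartet=1 acc=0x31 bytes_emitted=0
After char 1 ('m'=38): chars_in_quartet=2 acc=0xC66 bytes_emitted=0
After char 2 ('u'=46): chars_in_quartet=3 acc=0x319AE bytes_emitted=0
After char 3 ('3'=55): chars_in_quartet=4 acc=0xC66BB7 -> emit C6 6B B7, reset; bytes_emitted=3
After char 4 ('L'=11): chars_in_quartet=1 acc=0xB bytes_emitted=3
After char 5 ('N'=13): chars_in_quartet=2 acc=0x2CD bytes_emitted=3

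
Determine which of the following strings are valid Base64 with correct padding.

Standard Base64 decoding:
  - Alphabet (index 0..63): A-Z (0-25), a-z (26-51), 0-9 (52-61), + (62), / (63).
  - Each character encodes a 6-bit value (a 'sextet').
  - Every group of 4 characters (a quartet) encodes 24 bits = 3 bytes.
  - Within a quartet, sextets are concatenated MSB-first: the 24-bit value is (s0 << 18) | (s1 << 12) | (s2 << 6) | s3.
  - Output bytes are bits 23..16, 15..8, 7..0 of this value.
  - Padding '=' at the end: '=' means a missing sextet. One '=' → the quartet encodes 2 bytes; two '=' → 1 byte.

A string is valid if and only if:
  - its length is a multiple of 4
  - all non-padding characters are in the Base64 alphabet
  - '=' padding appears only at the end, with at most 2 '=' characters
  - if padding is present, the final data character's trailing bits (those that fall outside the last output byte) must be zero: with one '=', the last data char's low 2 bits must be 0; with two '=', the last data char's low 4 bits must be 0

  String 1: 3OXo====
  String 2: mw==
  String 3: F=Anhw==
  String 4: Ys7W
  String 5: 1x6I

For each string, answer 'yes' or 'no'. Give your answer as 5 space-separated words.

String 1: '3OXo====' → invalid (4 pad chars (max 2))
String 2: 'mw==' → valid
String 3: 'F=Anhw==' → invalid (bad char(s): ['=']; '=' in middle)
String 4: 'Ys7W' → valid
String 5: '1x6I' → valid

Answer: no yes no yes yes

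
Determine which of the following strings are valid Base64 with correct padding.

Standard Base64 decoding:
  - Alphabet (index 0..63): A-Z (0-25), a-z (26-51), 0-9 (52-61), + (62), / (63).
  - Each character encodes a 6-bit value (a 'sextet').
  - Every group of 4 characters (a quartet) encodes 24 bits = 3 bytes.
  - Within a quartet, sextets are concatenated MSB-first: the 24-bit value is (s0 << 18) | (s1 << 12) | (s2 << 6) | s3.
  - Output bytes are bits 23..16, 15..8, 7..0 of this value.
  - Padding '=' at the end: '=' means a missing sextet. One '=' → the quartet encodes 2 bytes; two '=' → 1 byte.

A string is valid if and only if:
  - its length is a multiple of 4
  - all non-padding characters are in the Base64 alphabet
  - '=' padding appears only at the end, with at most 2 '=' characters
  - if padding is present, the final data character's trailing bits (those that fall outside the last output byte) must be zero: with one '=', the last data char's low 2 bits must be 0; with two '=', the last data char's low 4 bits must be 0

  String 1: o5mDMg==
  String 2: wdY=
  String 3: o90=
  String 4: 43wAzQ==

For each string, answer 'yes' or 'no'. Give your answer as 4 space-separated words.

Answer: yes yes yes yes

Derivation:
String 1: 'o5mDMg==' → valid
String 2: 'wdY=' → valid
String 3: 'o90=' → valid
String 4: '43wAzQ==' → valid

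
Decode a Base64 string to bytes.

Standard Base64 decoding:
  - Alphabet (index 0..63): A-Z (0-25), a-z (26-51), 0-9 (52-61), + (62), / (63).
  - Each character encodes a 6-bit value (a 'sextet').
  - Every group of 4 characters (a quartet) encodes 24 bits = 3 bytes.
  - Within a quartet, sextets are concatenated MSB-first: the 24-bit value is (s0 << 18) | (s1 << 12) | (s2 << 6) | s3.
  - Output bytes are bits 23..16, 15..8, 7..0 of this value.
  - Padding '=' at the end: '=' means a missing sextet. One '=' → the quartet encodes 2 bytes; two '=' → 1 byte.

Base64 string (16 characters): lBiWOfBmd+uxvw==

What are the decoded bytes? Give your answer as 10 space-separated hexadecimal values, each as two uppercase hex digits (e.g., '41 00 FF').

Answer: 94 18 96 39 F0 66 77 EB B1 BF

Derivation:
After char 0 ('l'=37): chars_in_quartet=1 acc=0x25 bytes_emitted=0
After char 1 ('B'=1): chars_in_quartet=2 acc=0x941 bytes_emitted=0
After char 2 ('i'=34): chars_in_quartet=3 acc=0x25062 bytes_emitted=0
After char 3 ('W'=22): chars_in_quartet=4 acc=0x941896 -> emit 94 18 96, reset; bytes_emitted=3
After char 4 ('O'=14): chars_in_quartet=1 acc=0xE bytes_emitted=3
After char 5 ('f'=31): chars_in_quartet=2 acc=0x39F bytes_emitted=3
After char 6 ('B'=1): chars_in_quartet=3 acc=0xE7C1 bytes_emitted=3
After char 7 ('m'=38): chars_in_quartet=4 acc=0x39F066 -> emit 39 F0 66, reset; bytes_emitted=6
After char 8 ('d'=29): chars_in_quartet=1 acc=0x1D bytes_emitted=6
After char 9 ('+'=62): chars_in_quartet=2 acc=0x77E bytes_emitted=6
After char 10 ('u'=46): chars_in_quartet=3 acc=0x1DFAE bytes_emitted=6
After char 11 ('x'=49): chars_in_quartet=4 acc=0x77EBB1 -> emit 77 EB B1, reset; bytes_emitted=9
After char 12 ('v'=47): chars_in_quartet=1 acc=0x2F bytes_emitted=9
After char 13 ('w'=48): chars_in_quartet=2 acc=0xBF0 bytes_emitted=9
Padding '==': partial quartet acc=0xBF0 -> emit BF; bytes_emitted=10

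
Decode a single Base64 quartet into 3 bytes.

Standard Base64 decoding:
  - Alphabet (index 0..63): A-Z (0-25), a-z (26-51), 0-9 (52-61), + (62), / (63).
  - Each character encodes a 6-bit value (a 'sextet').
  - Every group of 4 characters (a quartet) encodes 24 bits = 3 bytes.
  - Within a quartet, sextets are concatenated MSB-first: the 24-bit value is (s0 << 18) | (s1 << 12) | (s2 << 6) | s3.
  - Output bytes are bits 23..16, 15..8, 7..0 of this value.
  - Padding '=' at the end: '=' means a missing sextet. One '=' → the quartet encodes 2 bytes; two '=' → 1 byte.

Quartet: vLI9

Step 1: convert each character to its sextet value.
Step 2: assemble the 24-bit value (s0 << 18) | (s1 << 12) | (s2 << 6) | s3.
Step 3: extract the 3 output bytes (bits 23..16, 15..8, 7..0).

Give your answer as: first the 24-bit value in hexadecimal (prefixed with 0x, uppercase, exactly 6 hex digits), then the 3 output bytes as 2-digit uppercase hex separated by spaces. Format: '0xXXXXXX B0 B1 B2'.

Answer: 0xBCB23D BC B2 3D

Derivation:
Sextets: v=47, L=11, I=8, 9=61
24-bit: (47<<18) | (11<<12) | (8<<6) | 61
      = 0xBC0000 | 0x00B000 | 0x000200 | 0x00003D
      = 0xBCB23D
Bytes: (v>>16)&0xFF=BC, (v>>8)&0xFF=B2, v&0xFF=3D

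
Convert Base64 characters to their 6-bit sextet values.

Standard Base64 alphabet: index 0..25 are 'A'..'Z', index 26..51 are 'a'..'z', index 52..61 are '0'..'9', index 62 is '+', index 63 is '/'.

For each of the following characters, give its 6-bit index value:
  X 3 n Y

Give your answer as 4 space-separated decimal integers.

'X': A..Z range, ord('X') − ord('A') = 23
'3': 0..9 range, 52 + ord('3') − ord('0') = 55
'n': a..z range, 26 + ord('n') − ord('a') = 39
'Y': A..Z range, ord('Y') − ord('A') = 24

Answer: 23 55 39 24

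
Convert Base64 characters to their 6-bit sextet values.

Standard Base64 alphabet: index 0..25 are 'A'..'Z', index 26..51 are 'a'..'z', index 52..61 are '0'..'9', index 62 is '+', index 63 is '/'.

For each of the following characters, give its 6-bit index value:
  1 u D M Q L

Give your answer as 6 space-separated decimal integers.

Answer: 53 46 3 12 16 11

Derivation:
'1': 0..9 range, 52 + ord('1') − ord('0') = 53
'u': a..z range, 26 + ord('u') − ord('a') = 46
'D': A..Z range, ord('D') − ord('A') = 3
'M': A..Z range, ord('M') − ord('A') = 12
'Q': A..Z range, ord('Q') − ord('A') = 16
'L': A..Z range, ord('L') − ord('A') = 11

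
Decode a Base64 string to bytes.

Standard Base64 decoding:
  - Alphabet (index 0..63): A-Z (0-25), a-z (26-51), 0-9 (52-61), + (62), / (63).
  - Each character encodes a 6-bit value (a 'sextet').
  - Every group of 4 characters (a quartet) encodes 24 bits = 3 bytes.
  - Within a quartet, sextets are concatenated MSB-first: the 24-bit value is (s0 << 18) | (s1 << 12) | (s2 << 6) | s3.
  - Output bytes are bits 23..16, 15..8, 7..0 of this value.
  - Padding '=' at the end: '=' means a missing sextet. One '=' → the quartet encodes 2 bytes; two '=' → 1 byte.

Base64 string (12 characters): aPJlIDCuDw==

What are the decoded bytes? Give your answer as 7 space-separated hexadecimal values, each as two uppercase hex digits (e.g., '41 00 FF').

Answer: 68 F2 65 20 30 AE 0F

Derivation:
After char 0 ('a'=26): chars_in_quartet=1 acc=0x1A bytes_emitted=0
After char 1 ('P'=15): chars_in_quartet=2 acc=0x68F bytes_emitted=0
After char 2 ('J'=9): chars_in_quartet=3 acc=0x1A3C9 bytes_emitted=0
After char 3 ('l'=37): chars_in_quartet=4 acc=0x68F265 -> emit 68 F2 65, reset; bytes_emitted=3
After char 4 ('I'=8): chars_in_quartet=1 acc=0x8 bytes_emitted=3
After char 5 ('D'=3): chars_in_quartet=2 acc=0x203 bytes_emitted=3
After char 6 ('C'=2): chars_in_quartet=3 acc=0x80C2 bytes_emitted=3
After char 7 ('u'=46): chars_in_quartet=4 acc=0x2030AE -> emit 20 30 AE, reset; bytes_emitted=6
After char 8 ('D'=3): chars_in_quartet=1 acc=0x3 bytes_emitted=6
After char 9 ('w'=48): chars_in_quartet=2 acc=0xF0 bytes_emitted=6
Padding '==': partial quartet acc=0xF0 -> emit 0F; bytes_emitted=7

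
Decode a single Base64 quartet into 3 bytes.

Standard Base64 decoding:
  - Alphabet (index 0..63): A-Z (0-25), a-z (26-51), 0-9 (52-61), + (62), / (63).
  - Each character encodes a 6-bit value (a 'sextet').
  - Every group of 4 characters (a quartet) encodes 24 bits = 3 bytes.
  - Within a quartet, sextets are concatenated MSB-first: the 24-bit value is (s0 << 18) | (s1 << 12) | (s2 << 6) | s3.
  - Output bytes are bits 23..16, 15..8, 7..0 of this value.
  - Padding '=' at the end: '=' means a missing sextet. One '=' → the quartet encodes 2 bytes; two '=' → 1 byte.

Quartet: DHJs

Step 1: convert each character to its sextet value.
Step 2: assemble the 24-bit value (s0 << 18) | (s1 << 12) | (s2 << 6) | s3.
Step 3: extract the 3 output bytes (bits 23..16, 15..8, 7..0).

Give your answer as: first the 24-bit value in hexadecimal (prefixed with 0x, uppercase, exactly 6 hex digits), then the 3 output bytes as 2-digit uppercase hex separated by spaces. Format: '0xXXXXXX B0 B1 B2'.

Sextets: D=3, H=7, J=9, s=44
24-bit: (3<<18) | (7<<12) | (9<<6) | 44
      = 0x0C0000 | 0x007000 | 0x000240 | 0x00002C
      = 0x0C726C
Bytes: (v>>16)&0xFF=0C, (v>>8)&0xFF=72, v&0xFF=6C

Answer: 0x0C726C 0C 72 6C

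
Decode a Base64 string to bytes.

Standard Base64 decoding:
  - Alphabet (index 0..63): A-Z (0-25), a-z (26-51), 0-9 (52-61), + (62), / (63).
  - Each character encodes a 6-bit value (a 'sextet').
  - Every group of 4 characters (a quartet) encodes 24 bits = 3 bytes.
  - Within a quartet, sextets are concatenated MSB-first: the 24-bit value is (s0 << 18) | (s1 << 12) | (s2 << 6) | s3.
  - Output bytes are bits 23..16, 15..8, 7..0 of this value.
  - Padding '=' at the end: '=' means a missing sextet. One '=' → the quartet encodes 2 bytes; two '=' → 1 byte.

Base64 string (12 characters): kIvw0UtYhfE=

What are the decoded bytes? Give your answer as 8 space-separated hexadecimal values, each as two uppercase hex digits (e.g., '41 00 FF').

After char 0 ('k'=36): chars_in_quartet=1 acc=0x24 bytes_emitted=0
After char 1 ('I'=8): chars_in_quartet=2 acc=0x908 bytes_emitted=0
After char 2 ('v'=47): chars_in_quartet=3 acc=0x2422F bytes_emitted=0
After char 3 ('w'=48): chars_in_quartet=4 acc=0x908BF0 -> emit 90 8B F0, reset; bytes_emitted=3
After char 4 ('0'=52): chars_in_quartet=1 acc=0x34 bytes_emitted=3
After char 5 ('U'=20): chars_in_quartet=2 acc=0xD14 bytes_emitted=3
After char 6 ('t'=45): chars_in_quartet=3 acc=0x3452D bytes_emitted=3
After char 7 ('Y'=24): chars_in_quartet=4 acc=0xD14B58 -> emit D1 4B 58, reset; bytes_emitted=6
After char 8 ('h'=33): chars_in_quartet=1 acc=0x21 bytes_emitted=6
After char 9 ('f'=31): chars_in_quartet=2 acc=0x85F bytes_emitted=6
After char 10 ('E'=4): chars_in_quartet=3 acc=0x217C4 bytes_emitted=6
Padding '=': partial quartet acc=0x217C4 -> emit 85 F1; bytes_emitted=8

Answer: 90 8B F0 D1 4B 58 85 F1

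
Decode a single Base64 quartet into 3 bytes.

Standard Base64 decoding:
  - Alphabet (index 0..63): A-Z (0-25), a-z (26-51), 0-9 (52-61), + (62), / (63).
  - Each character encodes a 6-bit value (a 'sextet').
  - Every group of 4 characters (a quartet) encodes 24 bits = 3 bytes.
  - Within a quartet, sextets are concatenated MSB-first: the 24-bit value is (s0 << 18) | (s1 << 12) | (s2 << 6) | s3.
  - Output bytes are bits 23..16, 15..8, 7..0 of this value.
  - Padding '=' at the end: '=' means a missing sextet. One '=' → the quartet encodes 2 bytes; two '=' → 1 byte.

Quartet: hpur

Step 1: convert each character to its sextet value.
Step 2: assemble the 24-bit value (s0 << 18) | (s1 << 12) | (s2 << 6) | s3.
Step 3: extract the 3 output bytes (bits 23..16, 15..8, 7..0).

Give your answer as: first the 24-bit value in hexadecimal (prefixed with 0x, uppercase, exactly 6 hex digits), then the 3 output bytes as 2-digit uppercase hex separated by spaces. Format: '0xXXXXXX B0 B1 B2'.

Answer: 0x869BAB 86 9B AB

Derivation:
Sextets: h=33, p=41, u=46, r=43
24-bit: (33<<18) | (41<<12) | (46<<6) | 43
      = 0x840000 | 0x029000 | 0x000B80 | 0x00002B
      = 0x869BAB
Bytes: (v>>16)&0xFF=86, (v>>8)&0xFF=9B, v&0xFF=AB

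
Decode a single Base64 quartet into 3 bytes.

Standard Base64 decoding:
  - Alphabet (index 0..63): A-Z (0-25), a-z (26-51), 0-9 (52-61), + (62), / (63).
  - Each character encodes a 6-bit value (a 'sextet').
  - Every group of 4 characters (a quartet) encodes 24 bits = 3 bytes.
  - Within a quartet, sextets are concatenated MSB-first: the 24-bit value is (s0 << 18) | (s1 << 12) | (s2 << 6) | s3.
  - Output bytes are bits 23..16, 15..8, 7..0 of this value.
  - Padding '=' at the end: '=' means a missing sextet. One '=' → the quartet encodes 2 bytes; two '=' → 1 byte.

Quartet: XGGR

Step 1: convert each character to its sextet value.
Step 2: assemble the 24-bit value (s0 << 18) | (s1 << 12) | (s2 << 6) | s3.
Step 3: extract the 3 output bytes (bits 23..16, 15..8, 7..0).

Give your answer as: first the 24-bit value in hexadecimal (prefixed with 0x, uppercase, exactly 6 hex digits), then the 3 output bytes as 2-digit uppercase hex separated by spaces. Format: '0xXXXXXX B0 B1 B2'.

Sextets: X=23, G=6, G=6, R=17
24-bit: (23<<18) | (6<<12) | (6<<6) | 17
      = 0x5C0000 | 0x006000 | 0x000180 | 0x000011
      = 0x5C6191
Bytes: (v>>16)&0xFF=5C, (v>>8)&0xFF=61, v&0xFF=91

Answer: 0x5C6191 5C 61 91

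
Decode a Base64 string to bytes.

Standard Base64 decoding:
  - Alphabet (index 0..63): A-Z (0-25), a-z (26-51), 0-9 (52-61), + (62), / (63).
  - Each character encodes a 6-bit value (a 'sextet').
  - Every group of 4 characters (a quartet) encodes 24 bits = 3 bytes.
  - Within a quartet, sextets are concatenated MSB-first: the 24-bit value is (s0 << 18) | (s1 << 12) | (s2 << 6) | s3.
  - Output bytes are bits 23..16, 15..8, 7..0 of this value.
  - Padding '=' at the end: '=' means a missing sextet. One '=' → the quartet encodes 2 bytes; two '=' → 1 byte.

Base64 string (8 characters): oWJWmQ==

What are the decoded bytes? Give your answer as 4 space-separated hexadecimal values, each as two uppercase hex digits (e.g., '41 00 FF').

Answer: A1 62 56 99

Derivation:
After char 0 ('o'=40): chars_in_quartet=1 acc=0x28 bytes_emitted=0
After char 1 ('W'=22): chars_in_quartet=2 acc=0xA16 bytes_emitted=0
After char 2 ('J'=9): chars_in_quartet=3 acc=0x28589 bytes_emitted=0
After char 3 ('W'=22): chars_in_quartet=4 acc=0xA16256 -> emit A1 62 56, reset; bytes_emitted=3
After char 4 ('m'=38): chars_in_quartet=1 acc=0x26 bytes_emitted=3
After char 5 ('Q'=16): chars_in_quartet=2 acc=0x990 bytes_emitted=3
Padding '==': partial quartet acc=0x990 -> emit 99; bytes_emitted=4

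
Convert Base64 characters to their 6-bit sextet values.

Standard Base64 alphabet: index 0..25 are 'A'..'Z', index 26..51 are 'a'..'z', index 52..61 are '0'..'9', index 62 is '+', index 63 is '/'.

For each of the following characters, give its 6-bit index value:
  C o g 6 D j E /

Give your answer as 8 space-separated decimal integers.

Answer: 2 40 32 58 3 35 4 63

Derivation:
'C': A..Z range, ord('C') − ord('A') = 2
'o': a..z range, 26 + ord('o') − ord('a') = 40
'g': a..z range, 26 + ord('g') − ord('a') = 32
'6': 0..9 range, 52 + ord('6') − ord('0') = 58
'D': A..Z range, ord('D') − ord('A') = 3
'j': a..z range, 26 + ord('j') − ord('a') = 35
'E': A..Z range, ord('E') − ord('A') = 4
'/': index 63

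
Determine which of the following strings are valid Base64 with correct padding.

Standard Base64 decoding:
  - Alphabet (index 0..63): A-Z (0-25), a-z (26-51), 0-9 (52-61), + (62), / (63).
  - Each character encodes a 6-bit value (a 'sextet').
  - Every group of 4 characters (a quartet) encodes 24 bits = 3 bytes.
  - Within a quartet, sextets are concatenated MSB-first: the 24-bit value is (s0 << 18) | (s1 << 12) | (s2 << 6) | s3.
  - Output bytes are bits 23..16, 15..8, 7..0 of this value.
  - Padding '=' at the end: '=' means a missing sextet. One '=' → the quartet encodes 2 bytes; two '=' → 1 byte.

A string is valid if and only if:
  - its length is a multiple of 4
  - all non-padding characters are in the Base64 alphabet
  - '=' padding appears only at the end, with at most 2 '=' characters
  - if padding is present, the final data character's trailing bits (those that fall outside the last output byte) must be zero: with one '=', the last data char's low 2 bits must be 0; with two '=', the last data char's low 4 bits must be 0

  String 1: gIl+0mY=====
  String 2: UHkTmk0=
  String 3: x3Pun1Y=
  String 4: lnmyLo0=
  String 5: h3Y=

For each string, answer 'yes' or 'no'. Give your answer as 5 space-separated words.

String 1: 'gIl+0mY=====' → invalid (5 pad chars (max 2))
String 2: 'UHkTmk0=' → valid
String 3: 'x3Pun1Y=' → valid
String 4: 'lnmyLo0=' → valid
String 5: 'h3Y=' → valid

Answer: no yes yes yes yes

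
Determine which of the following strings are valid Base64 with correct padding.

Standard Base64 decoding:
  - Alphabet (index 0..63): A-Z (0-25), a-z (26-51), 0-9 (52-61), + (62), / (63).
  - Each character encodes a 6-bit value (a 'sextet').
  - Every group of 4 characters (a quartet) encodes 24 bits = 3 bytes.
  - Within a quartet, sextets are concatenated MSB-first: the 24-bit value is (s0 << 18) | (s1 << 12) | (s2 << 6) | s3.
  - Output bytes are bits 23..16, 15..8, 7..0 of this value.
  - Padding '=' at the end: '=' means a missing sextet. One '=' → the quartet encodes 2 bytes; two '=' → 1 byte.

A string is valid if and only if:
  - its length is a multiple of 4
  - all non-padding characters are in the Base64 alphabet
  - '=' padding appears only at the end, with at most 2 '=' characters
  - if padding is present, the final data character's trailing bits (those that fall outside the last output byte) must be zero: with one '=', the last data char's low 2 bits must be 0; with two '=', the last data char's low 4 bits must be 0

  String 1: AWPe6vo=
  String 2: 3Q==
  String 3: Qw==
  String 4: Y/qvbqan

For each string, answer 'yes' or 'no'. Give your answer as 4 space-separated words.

Answer: yes yes yes yes

Derivation:
String 1: 'AWPe6vo=' → valid
String 2: '3Q==' → valid
String 3: 'Qw==' → valid
String 4: 'Y/qvbqan' → valid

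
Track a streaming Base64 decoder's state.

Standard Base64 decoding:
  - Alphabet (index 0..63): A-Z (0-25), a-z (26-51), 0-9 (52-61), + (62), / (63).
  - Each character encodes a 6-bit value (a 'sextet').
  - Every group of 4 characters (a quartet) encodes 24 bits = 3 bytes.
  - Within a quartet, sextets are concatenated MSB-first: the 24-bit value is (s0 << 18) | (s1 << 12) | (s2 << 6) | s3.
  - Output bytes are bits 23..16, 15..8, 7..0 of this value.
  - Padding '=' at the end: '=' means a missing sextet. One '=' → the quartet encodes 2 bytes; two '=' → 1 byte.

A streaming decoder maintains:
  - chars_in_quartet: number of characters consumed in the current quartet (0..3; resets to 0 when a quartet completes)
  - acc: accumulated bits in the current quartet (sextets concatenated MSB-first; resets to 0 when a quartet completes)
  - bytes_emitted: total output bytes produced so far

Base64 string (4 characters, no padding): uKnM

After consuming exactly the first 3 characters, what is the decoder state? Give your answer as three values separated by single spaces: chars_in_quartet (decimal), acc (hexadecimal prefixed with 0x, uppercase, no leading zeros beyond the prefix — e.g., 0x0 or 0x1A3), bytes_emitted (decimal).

After char 0 ('u'=46): chars_in_quartet=1 acc=0x2E bytes_emitted=0
After char 1 ('K'=10): chars_in_quartet=2 acc=0xB8A bytes_emitted=0
After char 2 ('n'=39): chars_in_quartet=3 acc=0x2E2A7 bytes_emitted=0

Answer: 3 0x2E2A7 0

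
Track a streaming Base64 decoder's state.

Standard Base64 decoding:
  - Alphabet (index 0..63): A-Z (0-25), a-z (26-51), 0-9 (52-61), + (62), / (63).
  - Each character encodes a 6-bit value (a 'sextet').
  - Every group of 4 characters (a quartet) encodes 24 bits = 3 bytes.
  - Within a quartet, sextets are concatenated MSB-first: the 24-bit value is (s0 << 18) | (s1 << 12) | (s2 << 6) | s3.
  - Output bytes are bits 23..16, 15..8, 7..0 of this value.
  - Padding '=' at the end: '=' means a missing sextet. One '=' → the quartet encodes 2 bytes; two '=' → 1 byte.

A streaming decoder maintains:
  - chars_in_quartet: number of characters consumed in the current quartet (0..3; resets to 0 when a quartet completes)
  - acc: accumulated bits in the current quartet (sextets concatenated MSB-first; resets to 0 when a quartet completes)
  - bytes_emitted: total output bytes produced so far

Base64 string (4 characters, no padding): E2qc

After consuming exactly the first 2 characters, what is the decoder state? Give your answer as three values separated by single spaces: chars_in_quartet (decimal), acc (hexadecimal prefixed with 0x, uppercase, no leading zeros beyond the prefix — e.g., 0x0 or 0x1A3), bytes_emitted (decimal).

Answer: 2 0x136 0

Derivation:
After char 0 ('E'=4): chars_in_quartet=1 acc=0x4 bytes_emitted=0
After char 1 ('2'=54): chars_in_quartet=2 acc=0x136 bytes_emitted=0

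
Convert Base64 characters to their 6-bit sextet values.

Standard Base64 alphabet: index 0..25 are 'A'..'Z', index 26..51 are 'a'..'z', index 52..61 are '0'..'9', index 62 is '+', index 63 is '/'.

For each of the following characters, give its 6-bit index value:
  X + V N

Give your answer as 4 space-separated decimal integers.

Answer: 23 62 21 13

Derivation:
'X': A..Z range, ord('X') − ord('A') = 23
'+': index 62
'V': A..Z range, ord('V') − ord('A') = 21
'N': A..Z range, ord('N') − ord('A') = 13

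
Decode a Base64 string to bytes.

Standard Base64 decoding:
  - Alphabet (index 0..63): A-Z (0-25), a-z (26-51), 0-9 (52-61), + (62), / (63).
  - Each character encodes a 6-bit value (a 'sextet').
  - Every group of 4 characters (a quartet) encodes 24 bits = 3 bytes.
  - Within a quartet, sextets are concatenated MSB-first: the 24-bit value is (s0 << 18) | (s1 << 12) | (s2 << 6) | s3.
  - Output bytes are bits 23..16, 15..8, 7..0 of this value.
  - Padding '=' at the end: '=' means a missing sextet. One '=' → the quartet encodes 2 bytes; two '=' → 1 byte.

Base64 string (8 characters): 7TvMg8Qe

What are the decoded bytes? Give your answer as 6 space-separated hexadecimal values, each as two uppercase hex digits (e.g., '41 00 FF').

After char 0 ('7'=59): chars_in_quartet=1 acc=0x3B bytes_emitted=0
After char 1 ('T'=19): chars_in_quartet=2 acc=0xED3 bytes_emitted=0
After char 2 ('v'=47): chars_in_quartet=3 acc=0x3B4EF bytes_emitted=0
After char 3 ('M'=12): chars_in_quartet=4 acc=0xED3BCC -> emit ED 3B CC, reset; bytes_emitted=3
After char 4 ('g'=32): chars_in_quartet=1 acc=0x20 bytes_emitted=3
After char 5 ('8'=60): chars_in_quartet=2 acc=0x83C bytes_emitted=3
After char 6 ('Q'=16): chars_in_quartet=3 acc=0x20F10 bytes_emitted=3
After char 7 ('e'=30): chars_in_quartet=4 acc=0x83C41E -> emit 83 C4 1E, reset; bytes_emitted=6

Answer: ED 3B CC 83 C4 1E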